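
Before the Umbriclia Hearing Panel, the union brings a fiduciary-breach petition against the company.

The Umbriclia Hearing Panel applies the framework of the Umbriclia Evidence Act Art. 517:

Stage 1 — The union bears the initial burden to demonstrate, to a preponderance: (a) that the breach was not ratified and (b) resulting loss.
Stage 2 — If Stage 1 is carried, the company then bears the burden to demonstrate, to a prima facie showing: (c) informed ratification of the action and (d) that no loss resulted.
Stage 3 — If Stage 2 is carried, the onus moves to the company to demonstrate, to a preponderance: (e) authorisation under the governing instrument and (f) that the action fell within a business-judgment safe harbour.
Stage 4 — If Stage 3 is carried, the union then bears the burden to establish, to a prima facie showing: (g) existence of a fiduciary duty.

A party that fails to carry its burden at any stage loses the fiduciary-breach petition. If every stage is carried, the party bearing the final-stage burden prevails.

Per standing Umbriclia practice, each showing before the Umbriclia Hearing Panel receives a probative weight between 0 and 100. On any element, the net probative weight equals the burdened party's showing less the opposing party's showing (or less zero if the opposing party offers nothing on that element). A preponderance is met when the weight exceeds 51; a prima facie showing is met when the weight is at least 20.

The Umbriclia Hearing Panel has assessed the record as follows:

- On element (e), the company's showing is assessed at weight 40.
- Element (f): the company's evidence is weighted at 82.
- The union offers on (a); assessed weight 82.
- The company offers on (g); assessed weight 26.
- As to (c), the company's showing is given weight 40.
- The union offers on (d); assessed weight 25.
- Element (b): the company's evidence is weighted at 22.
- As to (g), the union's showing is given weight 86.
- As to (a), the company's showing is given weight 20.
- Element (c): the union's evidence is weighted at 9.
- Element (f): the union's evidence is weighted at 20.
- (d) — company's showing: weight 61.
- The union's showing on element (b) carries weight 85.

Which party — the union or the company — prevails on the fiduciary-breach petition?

At Stage 1 the union must meet a preponderance (weight exceeds 51): on (a) the weight is 82 less the opposing 20 gives net 62, which does exceed 51, so (a) meets the standard; on (b) the weight is 85 less the opposing 22 gives net 63, > 51, so (b) meets the standard.
  Stage 1 is satisfied; the onus moves to the company.
At Stage 2 the company must meet a prima facie showing (weight is at least 20): on (c) the weight is 40 less the opposing 9 gives net 31, ≥ 20, so (c) meets the standard; on (d) the weight is 61 less the opposing 25 gives net 36, which does reach 20, so (d) meets the standard.
  Stage 2 carried; the burden remains with the company.
At Stage 3 the company must meet a preponderance (weight exceeds 51): on (e) the weight is 40, which does not exceed 51, so (e) does not meet the standard; on (f) the weight is 82 less the opposing 20 gives net 62, > 51, so (f) meets the standard.
  Stage 3 not carried; the company fails its burden.
So the union prevails.

union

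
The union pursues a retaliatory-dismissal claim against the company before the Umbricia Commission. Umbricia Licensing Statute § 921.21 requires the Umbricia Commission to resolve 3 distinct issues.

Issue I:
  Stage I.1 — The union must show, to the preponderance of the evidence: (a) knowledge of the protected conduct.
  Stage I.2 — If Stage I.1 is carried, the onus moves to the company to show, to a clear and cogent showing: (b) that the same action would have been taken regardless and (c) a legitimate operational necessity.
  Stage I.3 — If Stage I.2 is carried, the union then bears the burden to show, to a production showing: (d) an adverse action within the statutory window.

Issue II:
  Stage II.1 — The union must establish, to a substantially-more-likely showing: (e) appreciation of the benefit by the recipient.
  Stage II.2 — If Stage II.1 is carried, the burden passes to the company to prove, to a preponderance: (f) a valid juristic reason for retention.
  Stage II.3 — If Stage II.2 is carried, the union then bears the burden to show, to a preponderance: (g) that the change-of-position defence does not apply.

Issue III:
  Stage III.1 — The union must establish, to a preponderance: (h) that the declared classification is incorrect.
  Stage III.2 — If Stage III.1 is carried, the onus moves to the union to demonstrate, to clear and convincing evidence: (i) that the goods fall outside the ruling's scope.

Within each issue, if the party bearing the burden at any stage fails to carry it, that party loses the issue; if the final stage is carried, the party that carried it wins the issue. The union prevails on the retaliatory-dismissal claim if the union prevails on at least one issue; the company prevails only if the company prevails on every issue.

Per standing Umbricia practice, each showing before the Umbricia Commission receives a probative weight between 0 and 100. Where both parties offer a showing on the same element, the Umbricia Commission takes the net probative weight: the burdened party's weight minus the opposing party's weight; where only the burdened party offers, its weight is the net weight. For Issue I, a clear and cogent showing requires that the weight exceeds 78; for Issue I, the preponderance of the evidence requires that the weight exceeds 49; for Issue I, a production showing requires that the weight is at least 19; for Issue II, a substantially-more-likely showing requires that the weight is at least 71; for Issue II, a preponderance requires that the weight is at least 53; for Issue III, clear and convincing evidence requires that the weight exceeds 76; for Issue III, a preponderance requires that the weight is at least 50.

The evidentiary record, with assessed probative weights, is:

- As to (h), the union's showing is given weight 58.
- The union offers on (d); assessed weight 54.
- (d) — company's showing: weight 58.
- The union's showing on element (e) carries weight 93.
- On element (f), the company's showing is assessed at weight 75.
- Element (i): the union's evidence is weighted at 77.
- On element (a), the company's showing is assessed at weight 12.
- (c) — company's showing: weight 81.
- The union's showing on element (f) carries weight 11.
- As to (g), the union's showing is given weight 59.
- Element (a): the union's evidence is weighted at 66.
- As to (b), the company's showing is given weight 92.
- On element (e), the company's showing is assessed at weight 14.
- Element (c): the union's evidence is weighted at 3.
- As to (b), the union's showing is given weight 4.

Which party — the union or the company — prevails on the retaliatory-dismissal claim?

union

— Issue I —
Stage I.1 (union, the preponderance of the evidence, weight exceeds 49): (a) net 66−12=54 > 49 — meets.
  Stage I.1 carried; the burden shifts to the company.
Stage I.2 (company, a clear and cogent showing, weight exceeds 78): (b) net 92−4=88 > 78 — meets; (c) net 81−3=78 ≤ 78 — fails.
  Not every element is met, so the company fails to carry Stage I.2.
So the union prevails on this issue.
— Issue II —
Stage II.1 (union, a substantially-more-likely showing, weight is at least 71): (e) net 93−14=79 ≥ 71 — meets.
  Stage II.1 carried; the burden shifts to the company.
Stage II.2 (company, a preponderance, weight is at least 53): (f) net 75−11=64 ≥ 53 — meets.
  The company carries Stage II.2; the union now bears the burden.
Stage II.3 (union, a preponderance, weight is at least 53): (g) 59 ≥ 53 — meets.
  Stage II.3 carried; the final stage is satisfied.
With every stage satisfied, the union prevails on this issue.
— Issue III —
At Stage III.1 the union must meet a preponderance (weight is at least 50): on (h) the weight is 58, which does reach 50, so (h) meets the standard.
  Stage III.1 carried; the burden remains with the union.
At Stage III.2 the union must meet clear and convincing evidence (weight exceeds 76): on (i) the weight is 77, which does exceed 76, so (i) meets the standard.
  Stage III.2 carried; the final stage is satisfied.
Every stage carried; the union prevails on this issue.
Per-issue: Issue I → union; Issue II → union; Issue III → union. The union must prevail on at least one issue; overall, the union prevails.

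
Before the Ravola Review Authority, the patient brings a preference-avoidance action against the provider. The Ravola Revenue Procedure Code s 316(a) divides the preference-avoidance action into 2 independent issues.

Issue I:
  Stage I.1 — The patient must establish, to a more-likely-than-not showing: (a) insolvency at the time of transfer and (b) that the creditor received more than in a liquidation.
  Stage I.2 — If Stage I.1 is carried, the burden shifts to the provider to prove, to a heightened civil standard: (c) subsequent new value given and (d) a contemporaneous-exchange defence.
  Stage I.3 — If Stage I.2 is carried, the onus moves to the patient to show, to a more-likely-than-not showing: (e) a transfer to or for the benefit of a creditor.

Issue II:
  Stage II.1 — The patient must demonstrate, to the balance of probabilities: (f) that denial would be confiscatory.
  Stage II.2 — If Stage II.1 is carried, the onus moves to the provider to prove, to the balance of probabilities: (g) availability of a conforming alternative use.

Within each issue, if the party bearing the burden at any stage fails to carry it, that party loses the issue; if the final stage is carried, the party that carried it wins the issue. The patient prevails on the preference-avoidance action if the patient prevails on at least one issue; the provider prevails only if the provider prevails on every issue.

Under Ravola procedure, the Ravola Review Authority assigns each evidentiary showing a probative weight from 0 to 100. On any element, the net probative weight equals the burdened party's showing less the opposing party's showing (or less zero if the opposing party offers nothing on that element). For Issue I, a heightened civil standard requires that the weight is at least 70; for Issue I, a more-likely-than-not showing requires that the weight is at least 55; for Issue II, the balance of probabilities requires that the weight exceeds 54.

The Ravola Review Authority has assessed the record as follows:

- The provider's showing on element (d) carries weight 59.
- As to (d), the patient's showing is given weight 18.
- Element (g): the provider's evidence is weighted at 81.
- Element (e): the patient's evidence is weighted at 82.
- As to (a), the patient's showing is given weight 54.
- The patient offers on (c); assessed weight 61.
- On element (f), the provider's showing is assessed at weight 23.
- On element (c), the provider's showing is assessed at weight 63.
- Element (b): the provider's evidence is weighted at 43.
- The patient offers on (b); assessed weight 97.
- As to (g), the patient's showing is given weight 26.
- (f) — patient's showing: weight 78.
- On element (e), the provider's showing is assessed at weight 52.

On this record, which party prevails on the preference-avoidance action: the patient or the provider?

— Issue I —
Stage I.1 — burden on patient; standard: a more-likely-than-not showing (weight is at least 55).
    (a): 54 < 55 [not met]
    (b): 97 − 43 = 54 < 55 [not met]
  Stage I.1 not carried; the patient fails its burden.
The analysis ends at Stage I.1; the provider prevails on this issue.
— Issue II —
At Stage II.1 the patient must meet the balance of probabilities (weight exceeds 54): on (f) the weight is 78 less the opposing 23 gives net 55, > 54, so (f) meets the standard.
  Stage II.1 carried; the burden shifts to the provider.
At Stage II.2 the provider must meet the balance of probabilities (weight exceeds 54): on (g) the weight is 81 less the opposing 26 gives net 55, > 54, so (g) meets the standard.
  Stage II.2 carried; the final stage is satisfied.
With every stage satisfied, the provider prevails on this issue.
Per-issue: Issue I → provider; Issue II → provider. The patient must prevail on at least one issue; overall, the provider prevails.

provider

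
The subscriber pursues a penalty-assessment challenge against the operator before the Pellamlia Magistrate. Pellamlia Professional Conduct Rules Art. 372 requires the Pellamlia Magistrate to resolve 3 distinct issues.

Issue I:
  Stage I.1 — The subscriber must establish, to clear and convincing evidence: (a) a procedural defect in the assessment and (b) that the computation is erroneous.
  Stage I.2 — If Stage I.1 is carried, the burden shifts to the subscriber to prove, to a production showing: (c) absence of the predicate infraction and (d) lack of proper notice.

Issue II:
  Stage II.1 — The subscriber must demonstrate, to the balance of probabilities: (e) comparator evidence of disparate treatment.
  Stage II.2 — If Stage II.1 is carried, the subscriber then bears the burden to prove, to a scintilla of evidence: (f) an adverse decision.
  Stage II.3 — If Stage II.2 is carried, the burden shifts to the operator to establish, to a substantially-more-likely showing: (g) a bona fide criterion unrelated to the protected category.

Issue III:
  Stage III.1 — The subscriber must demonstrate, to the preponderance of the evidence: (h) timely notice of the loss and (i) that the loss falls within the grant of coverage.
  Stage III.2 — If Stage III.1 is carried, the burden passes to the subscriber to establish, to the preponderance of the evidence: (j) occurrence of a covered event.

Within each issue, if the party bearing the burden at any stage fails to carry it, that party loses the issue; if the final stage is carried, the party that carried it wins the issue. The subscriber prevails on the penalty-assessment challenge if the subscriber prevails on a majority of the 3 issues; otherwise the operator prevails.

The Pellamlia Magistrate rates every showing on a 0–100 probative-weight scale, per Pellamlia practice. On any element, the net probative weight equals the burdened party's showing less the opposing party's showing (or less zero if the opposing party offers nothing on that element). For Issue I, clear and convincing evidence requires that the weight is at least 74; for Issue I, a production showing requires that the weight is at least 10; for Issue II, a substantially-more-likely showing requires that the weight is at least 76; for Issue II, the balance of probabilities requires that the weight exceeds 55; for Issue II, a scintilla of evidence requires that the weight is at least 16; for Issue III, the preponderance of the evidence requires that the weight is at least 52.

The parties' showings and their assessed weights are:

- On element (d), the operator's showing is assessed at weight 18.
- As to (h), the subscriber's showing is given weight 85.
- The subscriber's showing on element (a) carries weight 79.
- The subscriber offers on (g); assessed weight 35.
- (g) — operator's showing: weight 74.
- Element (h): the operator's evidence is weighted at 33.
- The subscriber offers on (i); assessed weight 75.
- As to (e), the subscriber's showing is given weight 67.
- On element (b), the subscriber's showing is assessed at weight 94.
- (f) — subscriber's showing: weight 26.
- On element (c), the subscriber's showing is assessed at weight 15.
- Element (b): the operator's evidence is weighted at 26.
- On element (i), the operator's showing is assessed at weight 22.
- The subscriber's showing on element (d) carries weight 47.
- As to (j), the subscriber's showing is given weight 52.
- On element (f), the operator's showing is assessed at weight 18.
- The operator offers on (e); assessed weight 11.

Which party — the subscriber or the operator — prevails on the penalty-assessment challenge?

operator

— Issue I —
At Stage I.1 the subscriber must meet clear and convincing evidence (weight is at least 74): on (a) the weight is 79, which does reach 74, so (a) meets the standard; on (b) the weight is 94 less the opposing 26 gives net 68, which does not reach 74, so (b) does not meet the standard.
  Not every element is met, so the subscriber fails to carry Stage I.1.
The operator prevails on this issue.
— Issue II —
Stage II.1 — burden on subscriber; standard: the balance of probabilities (weight exceeds 55).
    (e): 67 − 11 = 56 > 55 [met]
  Stage II.1 is satisfied; the subscriber continues to bear the burden.
Stage II.2 — burden on subscriber; standard: a scintilla of evidence (weight is at least 16).
    (f): 26 − 18 = 8 < 16 [not met]
  The subscriber does not carry Stage II.2.
The operator prevails on this issue.
— Issue III —
At Stage III.1 the subscriber must meet the preponderance of the evidence (weight is at least 52): on (h) the weight is 85 less the opposing 33 gives net 52, which does reach 52, so (h) meets the standard; on (i) the weight is 75 less the opposing 22 gives net 53, ≥ 52, so (i) meets the standard.
  Stage III.1 is satisfied; the subscriber continues to bear the burden.
At Stage III.2 the subscriber must meet the preponderance of the evidence (weight is at least 52): on (j) the weight is 52, ≥ 52, so (j) meets the standard.
  All elements met at the final stage.
With every stage satisfied, the subscriber prevails on this issue.
Per-issue: Issue I → operator; Issue II → operator; Issue III → subscriber. The subscriber must prevail on a majority of issues; overall, the operator prevails.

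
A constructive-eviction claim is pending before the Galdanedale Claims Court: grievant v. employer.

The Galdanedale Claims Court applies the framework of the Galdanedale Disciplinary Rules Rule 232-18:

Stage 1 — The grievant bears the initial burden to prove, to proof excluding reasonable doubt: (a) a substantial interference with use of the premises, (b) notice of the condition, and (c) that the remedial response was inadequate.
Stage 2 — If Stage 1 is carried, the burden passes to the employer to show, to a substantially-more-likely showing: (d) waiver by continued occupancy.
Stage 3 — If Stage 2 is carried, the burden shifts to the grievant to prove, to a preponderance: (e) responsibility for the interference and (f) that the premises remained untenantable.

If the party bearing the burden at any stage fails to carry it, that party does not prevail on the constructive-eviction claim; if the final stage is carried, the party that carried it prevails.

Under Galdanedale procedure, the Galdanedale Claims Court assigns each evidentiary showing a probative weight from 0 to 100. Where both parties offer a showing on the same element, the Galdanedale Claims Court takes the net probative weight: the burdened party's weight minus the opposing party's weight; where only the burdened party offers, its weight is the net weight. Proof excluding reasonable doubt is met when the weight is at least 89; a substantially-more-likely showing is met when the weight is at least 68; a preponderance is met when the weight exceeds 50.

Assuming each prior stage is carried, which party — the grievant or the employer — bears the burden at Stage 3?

grievant

Stage 3's rule assigns the burden to the grievant (to a preponderance).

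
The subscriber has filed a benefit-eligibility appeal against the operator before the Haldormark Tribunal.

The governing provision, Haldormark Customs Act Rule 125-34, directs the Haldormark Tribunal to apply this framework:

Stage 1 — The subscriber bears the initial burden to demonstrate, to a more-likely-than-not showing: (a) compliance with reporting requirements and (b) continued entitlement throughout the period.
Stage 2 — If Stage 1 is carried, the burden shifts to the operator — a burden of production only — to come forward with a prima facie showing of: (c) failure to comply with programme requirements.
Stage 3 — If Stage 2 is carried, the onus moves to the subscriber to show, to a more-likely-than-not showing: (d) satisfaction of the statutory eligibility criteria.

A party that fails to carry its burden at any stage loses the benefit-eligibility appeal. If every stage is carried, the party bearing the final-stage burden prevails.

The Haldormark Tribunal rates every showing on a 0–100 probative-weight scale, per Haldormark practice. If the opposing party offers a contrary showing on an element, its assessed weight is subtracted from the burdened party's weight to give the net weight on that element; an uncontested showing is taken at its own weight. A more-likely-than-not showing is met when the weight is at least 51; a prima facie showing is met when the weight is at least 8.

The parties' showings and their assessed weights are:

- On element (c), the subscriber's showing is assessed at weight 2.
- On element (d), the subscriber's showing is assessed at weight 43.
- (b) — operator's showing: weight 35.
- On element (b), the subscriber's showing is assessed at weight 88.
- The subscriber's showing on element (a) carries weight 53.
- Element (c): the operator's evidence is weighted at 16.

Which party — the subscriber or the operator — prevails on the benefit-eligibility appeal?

operator

Stage 1 (subscriber, a more-likely-than-not showing, weight is at least 51): (a) 53 ≥ 51 — meets; (b) net 88−35=53 ≥ 51 — meets.
  The subscriber carries Stage 1; the operator now bears the burden.
Stage 2 (operator, a prima facie showing, weight is at least 8): (c) net 16−2=14 ≥ 8 — meets.
  The operator carries Stage 2; the subscriber now bears the burden.
Stage 3 (subscriber, a more-likely-than-not showing, weight is at least 51): (d) 43 < 51 — fails.
  Not every element is met, so the subscriber fails to carry Stage 3.
The analysis ends at Stage 3; the operator prevails.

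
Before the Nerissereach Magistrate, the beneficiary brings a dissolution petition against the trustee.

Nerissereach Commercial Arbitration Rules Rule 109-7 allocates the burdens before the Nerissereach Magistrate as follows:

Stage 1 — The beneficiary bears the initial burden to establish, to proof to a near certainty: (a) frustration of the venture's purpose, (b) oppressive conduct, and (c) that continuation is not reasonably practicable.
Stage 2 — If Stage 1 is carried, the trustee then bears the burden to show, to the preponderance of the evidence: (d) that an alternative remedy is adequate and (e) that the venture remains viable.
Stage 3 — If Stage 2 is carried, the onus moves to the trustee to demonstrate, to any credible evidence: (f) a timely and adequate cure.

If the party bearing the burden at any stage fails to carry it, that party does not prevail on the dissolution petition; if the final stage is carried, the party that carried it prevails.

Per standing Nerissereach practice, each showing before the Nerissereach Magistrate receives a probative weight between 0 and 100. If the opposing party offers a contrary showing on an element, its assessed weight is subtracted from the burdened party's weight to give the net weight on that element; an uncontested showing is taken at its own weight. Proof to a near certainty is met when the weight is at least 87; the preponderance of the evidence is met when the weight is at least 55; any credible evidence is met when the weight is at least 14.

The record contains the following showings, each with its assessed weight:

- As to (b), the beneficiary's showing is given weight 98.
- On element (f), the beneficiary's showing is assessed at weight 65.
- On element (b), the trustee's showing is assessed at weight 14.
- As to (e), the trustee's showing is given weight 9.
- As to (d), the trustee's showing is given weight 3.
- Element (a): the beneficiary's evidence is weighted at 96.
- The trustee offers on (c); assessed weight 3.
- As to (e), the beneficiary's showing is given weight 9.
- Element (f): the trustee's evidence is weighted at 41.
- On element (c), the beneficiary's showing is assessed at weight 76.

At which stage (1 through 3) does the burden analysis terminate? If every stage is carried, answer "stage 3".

At Stage 1 the beneficiary must meet proof to a near certainty (weight is at least 87): on (a) the weight is 96, which does reach 87, so (a) meets the standard; on (b) the weight is 98 less the opposing 14 gives net 84, which does not reach 87, so (b) does not meet the standard; on (c) the weight is 76 less the opposing 3 gives net 73, < 87, so (c) does not meet the standard.
  The beneficiary does not carry Stage 1.
The trustee prevails.

stage 1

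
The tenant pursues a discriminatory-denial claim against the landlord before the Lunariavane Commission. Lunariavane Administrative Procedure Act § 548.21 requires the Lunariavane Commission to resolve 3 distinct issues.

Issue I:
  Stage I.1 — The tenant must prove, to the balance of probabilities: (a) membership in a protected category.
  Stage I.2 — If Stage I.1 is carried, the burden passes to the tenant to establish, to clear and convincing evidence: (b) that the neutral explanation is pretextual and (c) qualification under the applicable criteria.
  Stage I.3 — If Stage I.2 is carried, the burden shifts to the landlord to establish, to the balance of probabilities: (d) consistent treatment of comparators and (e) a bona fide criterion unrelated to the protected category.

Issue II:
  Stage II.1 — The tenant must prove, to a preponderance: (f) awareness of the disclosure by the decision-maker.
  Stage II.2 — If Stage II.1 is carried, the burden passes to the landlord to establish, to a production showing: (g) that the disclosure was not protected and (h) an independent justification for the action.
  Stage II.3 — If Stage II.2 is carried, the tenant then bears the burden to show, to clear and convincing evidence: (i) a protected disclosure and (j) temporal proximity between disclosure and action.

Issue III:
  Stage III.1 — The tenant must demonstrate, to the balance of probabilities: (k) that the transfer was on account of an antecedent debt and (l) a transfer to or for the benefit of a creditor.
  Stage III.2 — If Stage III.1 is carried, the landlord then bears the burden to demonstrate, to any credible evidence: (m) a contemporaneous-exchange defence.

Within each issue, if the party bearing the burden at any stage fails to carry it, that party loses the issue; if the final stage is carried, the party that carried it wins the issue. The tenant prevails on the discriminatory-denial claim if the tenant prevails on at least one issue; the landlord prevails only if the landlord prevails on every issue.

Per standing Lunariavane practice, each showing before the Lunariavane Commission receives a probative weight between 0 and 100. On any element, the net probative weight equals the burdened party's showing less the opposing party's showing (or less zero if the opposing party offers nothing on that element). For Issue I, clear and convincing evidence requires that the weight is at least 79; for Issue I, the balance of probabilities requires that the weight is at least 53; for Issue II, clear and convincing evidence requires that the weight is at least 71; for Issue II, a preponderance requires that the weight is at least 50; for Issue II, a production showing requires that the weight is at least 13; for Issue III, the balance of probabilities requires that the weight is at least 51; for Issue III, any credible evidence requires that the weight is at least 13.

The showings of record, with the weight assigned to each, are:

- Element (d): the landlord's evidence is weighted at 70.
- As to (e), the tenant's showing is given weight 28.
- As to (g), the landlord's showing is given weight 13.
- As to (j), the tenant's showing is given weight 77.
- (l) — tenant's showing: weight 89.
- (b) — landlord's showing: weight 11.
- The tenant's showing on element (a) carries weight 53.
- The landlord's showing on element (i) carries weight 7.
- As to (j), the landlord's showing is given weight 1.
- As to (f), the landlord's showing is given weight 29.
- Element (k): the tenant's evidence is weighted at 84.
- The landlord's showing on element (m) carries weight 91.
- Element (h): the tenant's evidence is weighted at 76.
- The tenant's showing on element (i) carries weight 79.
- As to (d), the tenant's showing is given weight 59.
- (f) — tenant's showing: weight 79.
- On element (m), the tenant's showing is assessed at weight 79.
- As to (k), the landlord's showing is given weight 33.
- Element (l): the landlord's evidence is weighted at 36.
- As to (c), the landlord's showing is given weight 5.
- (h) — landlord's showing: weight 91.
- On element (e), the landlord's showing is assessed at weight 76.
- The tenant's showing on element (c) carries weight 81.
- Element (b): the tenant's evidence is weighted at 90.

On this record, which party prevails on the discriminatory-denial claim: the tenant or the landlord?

— Issue I —
Stage I.1 — burden on tenant; standard: the balance of probabilities (weight is at least 53).
    (a): 53 ≥ 53 [met]
  All elements met. The tenant retains the burden for Stage I.2.
Stage I.2 — burden on tenant; standard: clear and convincing evidence (weight is at least 79).
    (b): 90 − 11 = 79 ≥ 79 [met]
    (c): 81 − 5 = 76 < 79 [not met]
  Not every element is met, so the tenant fails to carry Stage I.2.
The analysis ends at Stage I.2; the landlord prevails on this issue.
— Issue II —
Stage II.1 (tenant, a preponderance, weight is at least 50): (f) net 79−29=50 ≥ 50 — meets.
  The tenant carries Stage II.1; the landlord now bears the burden.
Stage II.2 (landlord, a production showing, weight is at least 13): (g) 13 ≥ 13 — meets; (h) net 91−76=15 ≥ 13 — meets.
  Stage II.2 carried; the burden shifts to the tenant.
Stage II.3 (tenant, clear and convincing evidence, weight is at least 71): (i) net 79−7=72 ≥ 71 — meets; (j) net 77−1=76 ≥ 71 — meets.
  All elements met at the final stage.
All stages carried — the tenant prevails on this issue.
— Issue III —
Stage III.1 (tenant, the balance of probabilities, weight is at least 51): (k) net 84−33=51 ≥ 51 — meets; (l) net 89−36=53 ≥ 51 — meets.
  All elements met. The burden passes to the landlord.
Stage III.2 (landlord, any credible evidence, weight is at least 13): (m) net 91−79=12 < 13 — fails.
  Not every element is met, so the landlord fails to carry Stage III.2.
So the tenant prevails on this issue.
Per-issue: Issue I → landlord; Issue II → tenant; Issue III → tenant. The tenant must prevail on at least one issue; overall, the tenant prevails.

tenant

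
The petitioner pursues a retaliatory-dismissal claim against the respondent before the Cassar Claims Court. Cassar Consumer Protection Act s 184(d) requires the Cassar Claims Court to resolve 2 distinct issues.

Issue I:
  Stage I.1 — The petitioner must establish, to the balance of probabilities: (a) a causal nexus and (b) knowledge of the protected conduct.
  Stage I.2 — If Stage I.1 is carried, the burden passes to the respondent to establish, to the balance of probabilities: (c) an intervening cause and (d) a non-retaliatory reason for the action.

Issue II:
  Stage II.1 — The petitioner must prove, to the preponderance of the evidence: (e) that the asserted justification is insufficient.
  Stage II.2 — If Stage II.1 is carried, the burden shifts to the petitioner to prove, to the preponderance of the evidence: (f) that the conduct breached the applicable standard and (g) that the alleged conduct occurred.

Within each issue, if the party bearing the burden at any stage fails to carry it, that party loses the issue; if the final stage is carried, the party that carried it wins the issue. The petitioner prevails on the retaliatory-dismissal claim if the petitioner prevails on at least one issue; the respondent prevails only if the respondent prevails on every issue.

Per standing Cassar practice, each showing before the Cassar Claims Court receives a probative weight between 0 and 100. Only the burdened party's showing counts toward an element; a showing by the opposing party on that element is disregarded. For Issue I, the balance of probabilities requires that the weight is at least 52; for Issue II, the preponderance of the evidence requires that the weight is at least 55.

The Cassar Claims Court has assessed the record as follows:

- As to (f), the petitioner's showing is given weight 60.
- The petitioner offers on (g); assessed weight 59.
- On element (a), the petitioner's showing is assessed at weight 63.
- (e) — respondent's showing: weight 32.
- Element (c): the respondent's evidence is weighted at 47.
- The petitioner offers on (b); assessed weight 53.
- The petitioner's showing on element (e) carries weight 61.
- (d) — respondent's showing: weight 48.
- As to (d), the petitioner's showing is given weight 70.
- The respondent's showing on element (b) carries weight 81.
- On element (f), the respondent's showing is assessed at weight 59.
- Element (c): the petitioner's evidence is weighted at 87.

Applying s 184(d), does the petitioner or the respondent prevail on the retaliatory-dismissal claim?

petitioner

— Issue I —
Stage I.1 — burden on petitioner; standard: the balance of probabilities (weight is at least 52).
    (a): 63 ≥ 52 [met]
    (b): 53 (respondent's 81 disregarded) ≥ 52 [met]
  Stage I.1 is satisfied; the onus moves to the respondent.
Stage I.2 — burden on respondent; standard: the balance of probabilities (weight is at least 52).
    (c): 47 (petitioner's 87 disregarded) < 52 [not met]
    (d): 48 (petitioner's 70 disregarded) < 52 [not met]
  Not every element is met, so the respondent fails to carry Stage I.2.
The analysis ends at Stage I.2; the petitioner prevails on this issue.
— Issue II —
Stage II.1 (petitioner, the preponderance of the evidence, weight is at least 55): (e) 61 (respondent's 32 disregarded) ≥ 55 — meets.
  Stage II.1 carried; the burden remains with the petitioner.
Stage II.2 (petitioner, the preponderance of the evidence, weight is at least 55): (f) 60 (respondent's 59 disregarded) ≥ 55 — meets; (g) 59 ≥ 55 — meets.
  The petitioner carries the last stage.
With every stage satisfied, the petitioner prevails on this issue.
Per-issue: Issue I → petitioner; Issue II → petitioner. The petitioner must prevail on at least one issue; overall, the petitioner prevails.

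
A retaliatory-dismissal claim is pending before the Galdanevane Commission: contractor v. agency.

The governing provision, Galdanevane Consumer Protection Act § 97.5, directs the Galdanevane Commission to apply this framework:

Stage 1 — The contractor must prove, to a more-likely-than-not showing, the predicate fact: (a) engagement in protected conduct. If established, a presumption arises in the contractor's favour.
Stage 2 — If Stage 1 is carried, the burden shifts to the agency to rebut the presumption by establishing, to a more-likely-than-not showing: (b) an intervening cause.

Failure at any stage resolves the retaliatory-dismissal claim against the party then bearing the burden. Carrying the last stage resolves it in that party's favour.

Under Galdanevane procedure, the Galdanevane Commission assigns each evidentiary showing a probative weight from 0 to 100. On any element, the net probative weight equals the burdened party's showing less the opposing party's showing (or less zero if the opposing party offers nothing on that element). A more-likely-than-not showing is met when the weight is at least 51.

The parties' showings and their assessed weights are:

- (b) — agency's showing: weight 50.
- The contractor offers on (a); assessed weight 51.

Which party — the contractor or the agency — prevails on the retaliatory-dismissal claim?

At Stage 1 the contractor must meet a more-likely-than-not showing (weight is at least 51): on (a) the weight is 51, ≥ 51, so (a) meets the standard.
  Stage 1 is satisfied; the onus moves to the agency.
At Stage 2 the agency must meet a more-likely-than-not showing (weight is at least 51): on (b) the weight is 50, < 51, so (b) does not meet the standard.
  Stage 2 not carried; the agency fails its burden.
So the contractor prevails.

contractor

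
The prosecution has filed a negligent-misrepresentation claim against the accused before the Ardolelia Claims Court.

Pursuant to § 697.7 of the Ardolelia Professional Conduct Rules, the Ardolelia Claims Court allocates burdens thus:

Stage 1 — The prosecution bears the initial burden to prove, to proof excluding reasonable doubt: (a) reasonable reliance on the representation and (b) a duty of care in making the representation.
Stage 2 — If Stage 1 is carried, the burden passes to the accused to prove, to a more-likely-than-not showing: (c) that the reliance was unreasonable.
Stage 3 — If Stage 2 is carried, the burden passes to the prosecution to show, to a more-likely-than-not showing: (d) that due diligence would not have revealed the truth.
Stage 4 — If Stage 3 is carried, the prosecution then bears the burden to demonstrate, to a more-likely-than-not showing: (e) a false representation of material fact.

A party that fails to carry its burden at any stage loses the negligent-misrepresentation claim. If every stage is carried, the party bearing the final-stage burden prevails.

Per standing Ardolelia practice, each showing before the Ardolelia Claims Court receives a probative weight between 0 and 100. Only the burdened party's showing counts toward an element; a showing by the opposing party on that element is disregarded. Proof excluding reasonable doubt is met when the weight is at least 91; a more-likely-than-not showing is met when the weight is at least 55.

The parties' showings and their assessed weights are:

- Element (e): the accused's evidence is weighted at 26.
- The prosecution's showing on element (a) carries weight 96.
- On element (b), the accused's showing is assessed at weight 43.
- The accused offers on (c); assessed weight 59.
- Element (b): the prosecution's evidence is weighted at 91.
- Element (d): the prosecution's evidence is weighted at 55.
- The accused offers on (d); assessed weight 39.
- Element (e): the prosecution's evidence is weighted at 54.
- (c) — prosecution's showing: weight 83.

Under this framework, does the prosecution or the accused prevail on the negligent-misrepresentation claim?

At Stage 1 the prosecution must meet proof excluding reasonable doubt (weight is at least 91): on (a) the weight is 96, ≥ 91, so (a) meets the standard; on (b) the weight is 91 (the accused's 43 is given no effect), which does reach 91, so (b) meets the standard.
  Stage 1 is satisfied; the onus moves to the accused.
At Stage 2 the accused must meet a more-likely-than-not showing (weight is at least 55): on (c) the weight is 59 (the prosecution's 83 is given no effect), ≥ 55, so (c) meets the standard.
  All elements met. The burden passes to the prosecution.
At Stage 3 the prosecution must meet a more-likely-than-not showing (weight is at least 55): on (d) the weight is 55 (the accused's 39 is given no effect), which does reach 55, so (d) meets the standard.
  Stage 3 is satisfied; the prosecution continues to bear the burden.
At Stage 4 the prosecution must meet a more-likely-than-not showing (weight is at least 55): on (e) the weight is 54 (the accused's 26 is given no effect), which does not reach 55, so (e) does not meet the standard.
  Stage 4 not carried; the prosecution fails its burden.
The accused prevails.

accused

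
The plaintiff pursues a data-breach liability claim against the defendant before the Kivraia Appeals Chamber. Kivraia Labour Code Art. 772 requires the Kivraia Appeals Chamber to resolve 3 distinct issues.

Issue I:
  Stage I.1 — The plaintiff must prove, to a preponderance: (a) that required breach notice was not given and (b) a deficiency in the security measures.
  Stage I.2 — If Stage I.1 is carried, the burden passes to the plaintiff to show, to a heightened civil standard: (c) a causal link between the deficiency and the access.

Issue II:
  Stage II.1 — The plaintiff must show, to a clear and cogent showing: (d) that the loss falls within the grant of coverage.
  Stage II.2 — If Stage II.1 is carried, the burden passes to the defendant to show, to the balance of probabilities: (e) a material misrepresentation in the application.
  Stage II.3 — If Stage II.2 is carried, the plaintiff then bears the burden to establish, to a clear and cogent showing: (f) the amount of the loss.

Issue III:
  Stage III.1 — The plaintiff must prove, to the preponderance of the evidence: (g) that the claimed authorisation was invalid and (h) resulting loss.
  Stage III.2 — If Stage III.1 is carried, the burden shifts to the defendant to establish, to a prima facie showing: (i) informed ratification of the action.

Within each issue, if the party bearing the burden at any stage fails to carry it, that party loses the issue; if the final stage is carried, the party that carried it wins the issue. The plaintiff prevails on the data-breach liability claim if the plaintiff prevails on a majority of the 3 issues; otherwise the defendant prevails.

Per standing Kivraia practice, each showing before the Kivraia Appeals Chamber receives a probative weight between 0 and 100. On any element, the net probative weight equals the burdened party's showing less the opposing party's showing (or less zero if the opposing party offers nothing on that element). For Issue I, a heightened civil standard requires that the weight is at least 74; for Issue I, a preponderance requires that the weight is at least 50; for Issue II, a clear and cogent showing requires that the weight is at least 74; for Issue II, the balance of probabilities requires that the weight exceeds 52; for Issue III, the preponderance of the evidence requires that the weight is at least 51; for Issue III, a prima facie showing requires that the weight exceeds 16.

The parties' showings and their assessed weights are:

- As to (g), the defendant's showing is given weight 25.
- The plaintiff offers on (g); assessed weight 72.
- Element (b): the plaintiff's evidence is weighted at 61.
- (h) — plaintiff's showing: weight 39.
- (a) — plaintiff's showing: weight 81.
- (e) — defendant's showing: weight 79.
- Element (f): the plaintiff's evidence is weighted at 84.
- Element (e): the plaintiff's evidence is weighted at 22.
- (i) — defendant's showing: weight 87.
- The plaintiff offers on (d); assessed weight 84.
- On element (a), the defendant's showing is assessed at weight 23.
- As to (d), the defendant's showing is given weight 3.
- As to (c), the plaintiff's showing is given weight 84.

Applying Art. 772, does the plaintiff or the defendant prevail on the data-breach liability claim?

— Issue I —
Stage I.1 (plaintiff, a preponderance, weight is at least 50): (a) net 81−23=58 ≥ 50 — meets; (b) 61 ≥ 50 — meets.
  Stage I.1 carried; the burden remains with the plaintiff.
Stage I.2 (plaintiff, a heightened civil standard, weight is at least 74): (c) 84 ≥ 74 — meets.
  The plaintiff carries the last stage.
All stages carried — the plaintiff prevails on this issue.
— Issue II —
At Stage II.1 the plaintiff must meet a clear and cogent showing (weight is at least 74): on (d) the weight is 84 less the opposing 3 gives net 81, which does reach 74, so (d) meets the standard.
  Stage II.1 carried; the burden shifts to the defendant.
At Stage II.2 the defendant must meet the balance of probabilities (weight exceeds 52): on (e) the weight is 79 less the opposing 22 gives net 57, > 52, so (e) meets the standard.
  All elements met. The burden passes to the plaintiff.
At Stage II.3 the plaintiff must meet a clear and cogent showing (weight is at least 74): on (f) the weight is 84, ≥ 74, so (f) meets the standard.
  All elements met at the final stage.
All stages carried — the plaintiff prevails on this issue.
— Issue III —
Stage III.1 — burden on plaintiff; standard: the preponderance of the evidence (weight is at least 51).
    (g): 72 − 25 = 47 < 51 [not met]
    (h): 39 < 51 [not met]
  The plaintiff does not carry Stage III.1.
So the defendant prevails on this issue.
Per-issue: Issue I → plaintiff; Issue II → plaintiff; Issue III → defendant. The plaintiff must prevail on a majority of issues; overall, the plaintiff prevails.

plaintiff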